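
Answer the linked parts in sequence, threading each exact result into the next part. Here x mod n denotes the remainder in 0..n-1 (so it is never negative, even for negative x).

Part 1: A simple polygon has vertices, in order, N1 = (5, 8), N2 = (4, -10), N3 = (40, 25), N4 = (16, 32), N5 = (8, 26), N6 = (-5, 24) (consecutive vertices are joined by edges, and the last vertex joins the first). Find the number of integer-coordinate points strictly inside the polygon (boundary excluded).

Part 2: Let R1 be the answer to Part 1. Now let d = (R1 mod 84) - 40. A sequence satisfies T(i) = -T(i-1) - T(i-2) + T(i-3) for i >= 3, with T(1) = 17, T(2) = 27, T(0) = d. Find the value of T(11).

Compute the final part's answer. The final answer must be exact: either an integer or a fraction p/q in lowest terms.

23

Part 1: cross terms: (5*-10 - 4*8)=-82, (4*25 - 40*-10)=500, (40*32 - 16*25)=880, (16*26 - 8*32)=160, (8*24 - -5*26)=322, (-5*8 - 5*24)=-160; twice the area = |1620| = 1620; area = 810; boundary points = 1 + 1 + 1 + 2 + 1 + 2 = 8; strictly interior points = area - boundary/2 + 1 = 807; answer 807
Part 2: R1 = 807; d = 11; T(3) = -1*(27) - 1*(17) + 1*(11) = -33; iterating: T(3)=-33, T(4)=23, T(5)=37, T(6)=-93, T(7)=79, T(8)=51, T(9)=-223, T(10)=251, T(11)=23; answer 23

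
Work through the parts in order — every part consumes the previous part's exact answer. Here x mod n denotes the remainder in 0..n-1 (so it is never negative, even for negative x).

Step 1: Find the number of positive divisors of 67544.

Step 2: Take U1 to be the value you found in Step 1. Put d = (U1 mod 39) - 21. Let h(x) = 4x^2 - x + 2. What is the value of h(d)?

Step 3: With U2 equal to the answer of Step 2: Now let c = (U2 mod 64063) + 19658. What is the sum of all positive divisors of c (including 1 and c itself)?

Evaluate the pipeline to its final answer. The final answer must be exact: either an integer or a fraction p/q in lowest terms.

37440

Step 1: 67544 = 2^3 * 8443; number of divisors = (3+1) * (1+1) = 8; answer 8
Step 2: U1 = 8; d = -13; 4*(-13)^2 - 1*(-13)^1 + 2 = (676) + (13) + (2) = 691; answer 691
Step 3: U2 = 691; c = 20349; 20349 = 3^2 * 7 * 17 * 19; sigma = (1 + 3 + 9) * (1 + 7) * (1 + 17) * (1 + 19) = 13 * 8 * 18 * 20 = 37440; answer 37440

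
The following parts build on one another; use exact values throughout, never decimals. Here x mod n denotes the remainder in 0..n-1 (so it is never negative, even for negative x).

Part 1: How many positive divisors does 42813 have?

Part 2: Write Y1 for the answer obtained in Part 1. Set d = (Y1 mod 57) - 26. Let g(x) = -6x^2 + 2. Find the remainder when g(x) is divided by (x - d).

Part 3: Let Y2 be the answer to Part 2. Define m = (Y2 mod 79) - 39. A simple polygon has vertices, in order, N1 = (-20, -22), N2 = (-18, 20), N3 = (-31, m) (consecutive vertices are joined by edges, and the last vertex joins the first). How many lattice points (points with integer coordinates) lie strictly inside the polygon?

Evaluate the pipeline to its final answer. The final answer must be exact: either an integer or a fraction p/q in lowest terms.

Part 1: 42813 = 3^2 * 67 * 71; number of divisors = (2+1) * (1+1) * (1+1) = 12; answer 12
Part 2: Y1 = 12; d = -14; remainder = value at the root: -6*(-14)^2 + 2 = (-1176) + (2) = -1174; answer -1174
Part 3: Y2 = -1174; m = -28; cross terms: (-20*20 - -18*-22)=-796, (-18*-28 - -31*20)=1124, (-31*-22 - -20*-28)=122; twice the area = |450| = 450; area = 225; boundary points = 2 + 1 + 1 = 4; strictly interior points = area - boundary/2 + 1 = 224; answer 224

224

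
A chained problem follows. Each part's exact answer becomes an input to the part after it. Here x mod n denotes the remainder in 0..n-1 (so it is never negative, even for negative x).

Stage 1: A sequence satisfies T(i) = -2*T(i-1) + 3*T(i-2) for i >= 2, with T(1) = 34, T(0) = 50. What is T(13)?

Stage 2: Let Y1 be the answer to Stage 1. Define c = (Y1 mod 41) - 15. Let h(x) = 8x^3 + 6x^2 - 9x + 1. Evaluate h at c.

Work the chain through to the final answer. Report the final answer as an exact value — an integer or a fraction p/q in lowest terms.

Stage 1: T(2) = -2*(34) + 3*(50) = 82; iterating: T(2)=82, T(3)=-62, T(4)=370, T(5)=-926, T(6)=2962, T(7)=-8702, T(8)=26290, T(9)=-78686, T(10)=236242, T(11)=-708542, T(12)=2125810, T(13)=-6377246; answer -6377246
Stage 2: Y1 = -6377246; c = 2; 8*(2)^3 + 6*(2)^2 - 9*(2)^1 + 1 = (64) + (24) + (-18) + (1) = 71; answer 71

71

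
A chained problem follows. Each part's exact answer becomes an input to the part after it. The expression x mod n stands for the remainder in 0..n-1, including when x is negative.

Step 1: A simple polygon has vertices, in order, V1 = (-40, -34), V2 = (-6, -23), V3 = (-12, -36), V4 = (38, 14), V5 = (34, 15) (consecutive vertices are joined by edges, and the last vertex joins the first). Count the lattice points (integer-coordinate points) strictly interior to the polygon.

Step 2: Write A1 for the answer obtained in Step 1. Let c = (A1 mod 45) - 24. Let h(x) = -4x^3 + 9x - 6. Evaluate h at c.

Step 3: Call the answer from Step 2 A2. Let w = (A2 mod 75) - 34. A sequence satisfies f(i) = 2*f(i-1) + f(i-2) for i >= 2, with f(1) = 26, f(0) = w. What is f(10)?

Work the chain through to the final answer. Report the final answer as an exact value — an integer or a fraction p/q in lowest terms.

97288

Step 1: cross terms: (-40*-23 - -6*-34)=716, (-6*-36 - -12*-23)=-60, (-12*14 - 38*-36)=1200, (38*15 - 34*14)=94, (34*-34 - -40*15)=-556; twice the area = |1394| = 1394; area = 697; boundary points = 1 + 1 + 50 + 1 + 1 = 54; strictly interior points = area - boundary/2 + 1 = 671; answer 671
Step 2: A1 = 671; c = 17; -4*(17)^3 + 9*(17)^1 - 6 = (-19652) + (153) + (-6) = -19505; answer -19505
Step 3: A2 = -19505; w = 36; f(2) = 2*(26) + 1*(36) = 88; iterating: f(2)=88, f(3)=202, f(4)=492, f(5)=1186, f(6)=2864, f(7)=6914, f(8)=16692, f(9)=40298, f(10)=97288; answer 97288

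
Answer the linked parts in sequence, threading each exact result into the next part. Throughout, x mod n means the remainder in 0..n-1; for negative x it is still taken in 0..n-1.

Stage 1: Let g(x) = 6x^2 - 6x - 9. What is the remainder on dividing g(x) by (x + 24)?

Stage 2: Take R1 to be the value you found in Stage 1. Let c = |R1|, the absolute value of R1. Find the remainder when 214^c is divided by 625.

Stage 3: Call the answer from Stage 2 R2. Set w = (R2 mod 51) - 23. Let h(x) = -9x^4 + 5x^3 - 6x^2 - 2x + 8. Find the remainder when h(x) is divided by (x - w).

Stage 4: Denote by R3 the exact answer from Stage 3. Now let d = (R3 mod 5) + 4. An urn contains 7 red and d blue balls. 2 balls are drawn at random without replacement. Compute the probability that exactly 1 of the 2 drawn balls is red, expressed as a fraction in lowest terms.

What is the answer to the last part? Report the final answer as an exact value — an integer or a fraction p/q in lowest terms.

Stage 1: remainder = value at the root: 6*(-24)^2 - 6*(-24)^1 - 9 = (3456) + (144) + (-9) = 3591; answer 3591
Stage 2: R1 = 3591; c = 3591; squarings mod 625: 214^1=214, 214^2=171, 214^4=491, 214^8=456, 214^16=436, 214^32=96, 214^64=466, 214^128=281, 214^256=211, 214^512=146, 214^1024=66, 214^2048=606; 214^3591 = 214^1 * 214^2 * 214^4 * 214^512 * 214^1024 * 214^2048 = 64 (mod 625); answer 64
Stage 3: R2 = 64; w = -10; remainder = value at the root: -9*(-10)^4 + 5*(-10)^3 - 6*(-10)^2 - 2*(-10)^1 + 8 = (-90000) + (-5000) + (-600) + (20) + (8) = -95572; answer -95572
Stage 4: R3 = -95572; d = 7; total draws C(14,2) = 91; favorable C(7,1)*C(7,1) = 49; P = 7/13; answer 7/13

7/13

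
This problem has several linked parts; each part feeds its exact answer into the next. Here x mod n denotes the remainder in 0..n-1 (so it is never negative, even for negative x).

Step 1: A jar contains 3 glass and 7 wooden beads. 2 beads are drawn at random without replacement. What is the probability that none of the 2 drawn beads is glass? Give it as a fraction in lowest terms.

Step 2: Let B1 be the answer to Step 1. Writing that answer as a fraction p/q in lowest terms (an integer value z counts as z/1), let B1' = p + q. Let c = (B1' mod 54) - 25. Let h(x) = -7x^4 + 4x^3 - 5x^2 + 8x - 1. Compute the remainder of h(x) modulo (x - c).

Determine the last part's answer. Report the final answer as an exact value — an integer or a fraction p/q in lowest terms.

Step 1: total draws C(10,2) = 45; favorable C(7,2) = 21; P = 7/15; answer 7/15
Step 2: B1 = 7/15; threaded value p + q = 22; c = -3; remainder = value at the root: -7*(-3)^4 + 4*(-3)^3 - 5*(-3)^2 + 8*(-3)^1 - 1 = (-567) + (-108) + (-45) + (-24) + (-1) = -745; answer -745

-745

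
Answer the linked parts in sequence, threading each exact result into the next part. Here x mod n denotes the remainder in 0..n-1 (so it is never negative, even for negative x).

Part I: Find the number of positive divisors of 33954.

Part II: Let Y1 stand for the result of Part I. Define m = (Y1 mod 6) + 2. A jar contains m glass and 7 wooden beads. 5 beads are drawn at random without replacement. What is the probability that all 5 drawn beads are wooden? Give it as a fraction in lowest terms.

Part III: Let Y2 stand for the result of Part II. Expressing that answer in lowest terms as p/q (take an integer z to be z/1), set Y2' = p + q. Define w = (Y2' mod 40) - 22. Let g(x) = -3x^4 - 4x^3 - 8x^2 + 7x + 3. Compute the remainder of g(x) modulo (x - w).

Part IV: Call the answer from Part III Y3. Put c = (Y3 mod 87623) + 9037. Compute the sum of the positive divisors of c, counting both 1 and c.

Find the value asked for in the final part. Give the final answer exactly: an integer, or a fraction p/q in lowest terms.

Part I: 33954 = 2 * 3 * 5659; number of divisors = (1+1) * (1+1) * (1+1) = 8; answer 8
Part II: Y1 = 8; m = 4; total draws C(11,5) = 462; favorable C(7,5) = 21; P = 1/22; answer 1/22
Part III: Y2 = 1/22; threaded value p + q = 23; w = 1; remainder = value at the root: -3*(1)^4 - 4*(1)^3 - 8*(1)^2 + 7*(1)^1 + 3 = (-3) + (-4) + (-8) + (7) + (3) = -5; answer -5
Part IV: Y3 = -5; c = 96655; 96655 = 5 * 13 * 1487; sigma = (1 + 5) * (1 + 13) * (1 + 1487) = 6 * 14 * 1488 = 124992; answer 124992

124992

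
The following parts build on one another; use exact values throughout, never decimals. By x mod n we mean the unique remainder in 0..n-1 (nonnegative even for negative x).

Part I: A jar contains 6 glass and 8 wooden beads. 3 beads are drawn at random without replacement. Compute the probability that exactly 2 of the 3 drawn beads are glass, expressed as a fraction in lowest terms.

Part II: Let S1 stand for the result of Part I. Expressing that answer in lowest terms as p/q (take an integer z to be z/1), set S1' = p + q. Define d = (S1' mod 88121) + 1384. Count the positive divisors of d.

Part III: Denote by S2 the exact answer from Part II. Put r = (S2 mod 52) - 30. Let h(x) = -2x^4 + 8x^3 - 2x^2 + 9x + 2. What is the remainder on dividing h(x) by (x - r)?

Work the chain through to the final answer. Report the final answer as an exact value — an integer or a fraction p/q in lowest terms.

Part I: total draws C(14,3) = 364; favorable C(6,2)*C(8,1) = 120; P = 30/91; answer 30/91
Part II: S1 = 30/91; threaded value p + q = 121; d = 1505; 1505 = 5 * 7 * 43; number of divisors = (1+1) * (1+1) * (1+1) = 8; answer 8
Part III: S2 = 8; r = -22; remainder = value at the root: -2*(-22)^4 + 8*(-22)^3 - 2*(-22)^2 + 9*(-22)^1 + 2 = (-468512) + (-85184) + (-968) + (-198) + (2) = -554860; answer -554860

-554860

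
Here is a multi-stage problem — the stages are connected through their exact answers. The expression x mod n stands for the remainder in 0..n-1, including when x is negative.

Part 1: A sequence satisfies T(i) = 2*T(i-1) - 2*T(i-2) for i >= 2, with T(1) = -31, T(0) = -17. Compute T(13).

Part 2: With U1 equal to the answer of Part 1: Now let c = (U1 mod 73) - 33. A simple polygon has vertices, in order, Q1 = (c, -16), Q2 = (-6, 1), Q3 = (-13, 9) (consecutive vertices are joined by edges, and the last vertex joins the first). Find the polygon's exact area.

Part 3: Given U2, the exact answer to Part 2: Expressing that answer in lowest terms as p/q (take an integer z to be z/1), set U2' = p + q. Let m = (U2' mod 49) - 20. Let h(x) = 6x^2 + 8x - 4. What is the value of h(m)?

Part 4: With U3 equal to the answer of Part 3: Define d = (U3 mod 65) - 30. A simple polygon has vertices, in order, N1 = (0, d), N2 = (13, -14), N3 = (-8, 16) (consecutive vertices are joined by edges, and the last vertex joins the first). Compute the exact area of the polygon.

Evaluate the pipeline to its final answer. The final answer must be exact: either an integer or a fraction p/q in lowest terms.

Part 1: T(2) = 2*(-31) - 2*(-17) = -28; iterating: T(2)=-28, T(3)=6, T(4)=68, T(5)=124, T(6)=112, T(7)=-24, T(8)=-272, T(9)=-496, T(10)=-448, T(11)=96, T(12)=1088, T(13)=1984; answer 1984
Part 2: U1 = 1984; c = -20; cross terms: (-20*1 - -6*-16)=-116, (-6*9 - -13*1)=-41, (-13*-16 - -20*9)=388; twice the area = |231| = 231; area = 231/2; answer 231/2
Part 3: U2 = 231/2; threaded value p + q = 233; m = 17; 6*(17)^2 + 8*(17)^1 - 4 = (1734) + (136) + (-4) = 1866; answer 1866
Part 4: U3 = 1866; d = 16; cross terms: (0*-14 - 13*16)=-208, (13*16 - -8*-14)=96, (-8*16 - 0*16)=-128; twice the area = |-240| = 240; area = 120; answer 120

120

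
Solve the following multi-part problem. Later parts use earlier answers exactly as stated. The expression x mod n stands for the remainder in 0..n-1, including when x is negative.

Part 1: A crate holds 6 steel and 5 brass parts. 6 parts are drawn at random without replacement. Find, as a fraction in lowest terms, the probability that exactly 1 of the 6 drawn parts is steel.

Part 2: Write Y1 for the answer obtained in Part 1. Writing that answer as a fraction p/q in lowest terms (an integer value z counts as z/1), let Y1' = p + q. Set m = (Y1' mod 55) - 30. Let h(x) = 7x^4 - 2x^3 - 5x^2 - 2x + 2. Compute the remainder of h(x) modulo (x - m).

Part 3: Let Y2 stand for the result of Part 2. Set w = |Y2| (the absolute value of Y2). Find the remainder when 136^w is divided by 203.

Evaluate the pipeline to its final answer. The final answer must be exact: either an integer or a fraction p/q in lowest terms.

23

Part 1: total draws C(11,6) = 462; favorable C(6,1)*C(5,5) = 6; P = 1/77; answer 1/77
Part 2: Y1 = 1/77; threaded value p + q = 78; m = -7; remainder = value at the root: 7*(-7)^4 - 2*(-7)^3 - 5*(-7)^2 - 2*(-7)^1 + 2 = (16807) + (686) + (-245) + (14) + (2) = 17264; answer 17264
Part 3: Y2 = 17264; w = 17264; squarings mod 203: 136^1=136, 136^2=23, 136^4=123, 136^8=107, 136^16=81, 136^32=65, 136^64=165, 136^128=23, 136^256=123, 136^512=107, 136^1024=81, 136^2048=65, 136^4096=165, 136^8192=23, 136^16384=123; 136^17264 = 136^16 * 136^32 * 136^64 * 136^256 * 136^512 * 136^16384 = 23 (mod 203); answer 23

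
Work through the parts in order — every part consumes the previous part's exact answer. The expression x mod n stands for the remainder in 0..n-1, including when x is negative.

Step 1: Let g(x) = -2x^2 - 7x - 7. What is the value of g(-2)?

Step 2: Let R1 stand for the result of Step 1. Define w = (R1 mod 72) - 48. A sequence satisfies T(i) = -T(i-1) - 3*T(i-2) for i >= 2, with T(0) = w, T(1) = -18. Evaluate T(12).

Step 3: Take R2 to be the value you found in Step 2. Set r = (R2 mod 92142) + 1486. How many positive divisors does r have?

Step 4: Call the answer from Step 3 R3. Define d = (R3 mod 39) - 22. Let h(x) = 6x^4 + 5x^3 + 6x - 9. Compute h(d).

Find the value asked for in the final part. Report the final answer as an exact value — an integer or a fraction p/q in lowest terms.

216683

Step 1: -2*(-2)^2 - 7*(-2)^1 - 7 = (-8) + (14) + (-7) = -1; answer -1
Step 2: R1 = -1; w = 23; T(2) = -1*(-18) - 3*(23) = -51; iterating: T(2)=-51, T(3)=105, T(4)=48, T(5)=-363, T(6)=219, T(7)=870, T(8)=-1527, T(9)=-1083, T(10)=5664, T(11)=-2415, T(12)=-14577; answer -14577
Step 3: R2 = -14577; r = 79051; 79051 = 7 * 23 * 491; number of divisors = (1+1) * (1+1) * (1+1) = 8; answer 8
Step 4: R3 = 8; d = -14; 6*(-14)^4 + 5*(-14)^3 + 6*(-14)^1 - 9 = (230496) + (-13720) + (-84) + (-9) = 216683; answer 216683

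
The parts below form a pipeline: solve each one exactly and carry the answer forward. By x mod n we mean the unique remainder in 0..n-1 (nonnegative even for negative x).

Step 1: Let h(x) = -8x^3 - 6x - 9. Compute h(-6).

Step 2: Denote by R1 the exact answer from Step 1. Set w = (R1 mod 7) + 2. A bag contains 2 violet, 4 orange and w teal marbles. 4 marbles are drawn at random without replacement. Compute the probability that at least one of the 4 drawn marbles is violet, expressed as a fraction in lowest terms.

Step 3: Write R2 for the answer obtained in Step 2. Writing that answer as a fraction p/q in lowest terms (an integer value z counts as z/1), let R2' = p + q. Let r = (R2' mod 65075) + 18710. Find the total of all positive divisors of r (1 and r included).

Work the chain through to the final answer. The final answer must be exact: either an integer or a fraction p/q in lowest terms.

33732

Step 1: -8*(-6)^3 - 6*(-6)^1 - 9 = (1728) + (36) + (-9) = 1755; answer 1755
Step 2: R1 = 1755; w = 7; total draws C(13,4) = 715; complement C(11,4) = 330; favorable 715 - 330 = 385; P = 7/13; answer 7/13
Step 3: R2 = 7/13; threaded value p + q = 20; r = 18730; 18730 = 2 * 5 * 1873; sigma = (1 + 2) * (1 + 5) * (1 + 1873) = 3 * 6 * 1874 = 33732; answer 33732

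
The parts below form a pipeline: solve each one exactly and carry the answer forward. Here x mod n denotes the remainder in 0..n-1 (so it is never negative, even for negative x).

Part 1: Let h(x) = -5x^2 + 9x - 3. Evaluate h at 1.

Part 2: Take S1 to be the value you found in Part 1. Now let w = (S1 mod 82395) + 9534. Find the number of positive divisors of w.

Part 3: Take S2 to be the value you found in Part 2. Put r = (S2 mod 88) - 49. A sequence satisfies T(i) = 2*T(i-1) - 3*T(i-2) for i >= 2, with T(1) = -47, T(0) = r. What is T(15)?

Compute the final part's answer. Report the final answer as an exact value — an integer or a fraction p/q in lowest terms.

27367

Part 1: -5*(1)^2 + 9*(1)^1 - 3 = (-5) + (9) + (-3) = 1; answer 1
Part 2: S1 = 1; w = 9535; 9535 = 5 * 1907; number of divisors = (1+1) * (1+1) = 4; answer 4
Part 3: S2 = 4; r = -45; T(2) = 2*(-47) - 3*(-45) = 41; iterating: T(2)=41, T(3)=223, T(4)=323, T(5)=-23, T(6)=-1015, T(7)=-1961, T(8)=-877, T(9)=4129, T(10)=10889, T(11)=9391, T(12)=-13885, T(13)=-55943, T(14)=-70231, T(15)=27367; answer 27367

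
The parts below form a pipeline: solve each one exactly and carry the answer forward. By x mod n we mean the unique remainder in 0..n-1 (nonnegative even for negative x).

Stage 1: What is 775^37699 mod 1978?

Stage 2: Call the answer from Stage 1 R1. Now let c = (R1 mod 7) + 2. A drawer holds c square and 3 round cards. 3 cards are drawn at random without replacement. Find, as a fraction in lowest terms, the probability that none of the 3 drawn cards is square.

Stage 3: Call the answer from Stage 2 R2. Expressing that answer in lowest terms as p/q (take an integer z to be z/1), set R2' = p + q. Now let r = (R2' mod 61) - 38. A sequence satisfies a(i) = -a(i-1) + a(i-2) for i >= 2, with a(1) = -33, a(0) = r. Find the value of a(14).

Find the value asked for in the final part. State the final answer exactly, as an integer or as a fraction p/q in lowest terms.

16868

Stage 1: squarings mod 1978: 775^1=775, 775^2=1291, 775^4=1205, 775^8=173, 775^16=259, 775^32=1807, 775^64=1549, 775^128=87, 775^256=1635, 775^512=947, 775^1024=775, 775^2048=1291, 775^4096=1205, 775^8192=173, 775^16384=259, 775^32768=1807; 775^37699 = 775^1 * 775^2 * 775^64 * 775^256 * 775^512 * 775^4096 * 775^32768 = 1291 (mod 1978); answer 1291
Stage 2: R1 = 1291; c = 5; total draws C(8,3) = 56; favorable C(3,3) = 1; P = 1/56; answer 1/56
Stage 3: R2 = 1/56; threaded value p + q = 57; r = 19; a(2) = -1*(-33) + 1*(19) = 52; iterating: a(2)=52, a(3)=-85, a(4)=137, a(5)=-222, a(6)=359, a(7)=-581, a(8)=940, a(9)=-1521, a(10)=2461, a(11)=-3982, a(12)=6443, a(13)=-10425, a(14)=16868; answer 16868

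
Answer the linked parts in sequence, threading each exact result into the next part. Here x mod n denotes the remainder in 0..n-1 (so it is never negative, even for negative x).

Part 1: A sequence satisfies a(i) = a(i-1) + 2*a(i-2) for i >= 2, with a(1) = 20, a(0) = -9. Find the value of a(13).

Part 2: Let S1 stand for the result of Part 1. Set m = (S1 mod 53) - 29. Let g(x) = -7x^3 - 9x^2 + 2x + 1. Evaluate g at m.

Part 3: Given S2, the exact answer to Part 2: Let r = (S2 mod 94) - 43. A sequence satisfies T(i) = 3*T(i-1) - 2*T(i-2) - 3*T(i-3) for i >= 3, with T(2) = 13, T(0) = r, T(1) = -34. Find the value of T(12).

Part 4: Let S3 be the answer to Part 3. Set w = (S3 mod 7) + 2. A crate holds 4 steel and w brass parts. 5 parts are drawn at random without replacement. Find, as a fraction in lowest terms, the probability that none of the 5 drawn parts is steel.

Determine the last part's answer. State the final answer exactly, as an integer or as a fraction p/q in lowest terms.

Part 1: a(2) = 1*(20) + 2*(-9) = 2; iterating: a(2)=2, a(3)=42, a(4)=46, a(5)=130, a(6)=222, a(7)=482, a(8)=926, a(9)=1890, a(10)=3742, a(11)=7522, a(12)=15006, a(13)=30050; answer 30050
Part 2: S1 = 30050; m = 23; -7*(23)^3 - 9*(23)^2 + 2*(23)^1 + 1 = (-85169) + (-4761) + (46) + (1) = -89883; answer -89883
Part 3: S2 = -89883; r = 32; T(3) = 3*(13) - 2*(-34) - 3*(32) = 11; iterating: T(3)=11, T(4)=109, T(5)=266, T(6)=547, T(7)=782, T(8)=454, T(9)=-1843, T(10)=-8783, T(11)=-24025, T(12)=-48980; answer -48980
Part 4: S3 = -48980; w = 8; total draws C(12,5) = 792; favorable C(8,5) = 56; P = 7/99; answer 7/99

7/99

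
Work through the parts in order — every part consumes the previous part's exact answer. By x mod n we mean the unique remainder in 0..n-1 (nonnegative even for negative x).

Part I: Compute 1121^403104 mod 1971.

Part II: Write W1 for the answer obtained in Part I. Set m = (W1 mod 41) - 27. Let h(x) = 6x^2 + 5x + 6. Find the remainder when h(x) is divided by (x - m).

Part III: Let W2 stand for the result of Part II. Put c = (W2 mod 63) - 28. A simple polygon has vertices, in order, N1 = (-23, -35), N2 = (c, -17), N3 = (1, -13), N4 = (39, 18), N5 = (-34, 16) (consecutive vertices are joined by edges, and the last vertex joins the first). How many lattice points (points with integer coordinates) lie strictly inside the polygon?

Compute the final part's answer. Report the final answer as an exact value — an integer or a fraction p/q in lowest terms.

1762

Part I: squarings mod 1971: 1121^1=1121, 1121^2=1114, 1121^4=1237, 1121^8=673, 1121^16=1570, 1121^32=1150, 1121^64=1930, 1121^128=1681, 1121^256=1318, 1121^512=673, 1121^1024=1570, 1121^2048=1150, 1121^4096=1930, 1121^8192=1681, 1121^16384=1318, 1121^32768=673, 1121^65536=1570, 1121^131072=1150, 1121^262144=1930; 1121^403104 = 1121^32 * 1121^128 * 1121^512 * 1121^1024 * 1121^8192 * 1121^131072 * 1121^262144 = 64 (mod 1971); answer 64
Part II: W1 = 64; m = -4; remainder = value at the root: 6*(-4)^2 + 5*(-4)^1 + 6 = (96) + (-20) + (6) = 82; answer 82
Part III: W2 = 82; c = -9; cross terms: (-23*-17 - -9*-35)=76, (-9*-13 - 1*-17)=134, (1*18 - 39*-13)=525, (39*16 - -34*18)=1236, (-34*-35 - -23*16)=1558; twice the area = |3529| = 3529; area = 3529/2; boundary points = 2 + 2 + 1 + 1 + 1 = 7; strictly interior points = area - boundary/2 + 1 = 1762; answer 1762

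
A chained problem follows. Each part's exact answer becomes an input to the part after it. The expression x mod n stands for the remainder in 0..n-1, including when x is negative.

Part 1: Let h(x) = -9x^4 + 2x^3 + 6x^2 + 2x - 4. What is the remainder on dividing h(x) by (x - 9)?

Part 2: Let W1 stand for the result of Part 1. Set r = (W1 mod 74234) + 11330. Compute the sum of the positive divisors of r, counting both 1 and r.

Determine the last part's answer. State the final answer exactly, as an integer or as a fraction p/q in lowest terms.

37968

Part 1: remainder = value at the root: -9*(9)^4 + 2*(9)^3 + 6*(9)^2 + 2*(9)^1 - 4 = (-59049) + (1458) + (486) + (18) + (-4) = -57091; answer -57091
Part 2: W1 = -57091; r = 28473; 28473 = 3 * 9491; sigma = (1 + 3) * (1 + 9491) = 4 * 9492 = 37968; answer 37968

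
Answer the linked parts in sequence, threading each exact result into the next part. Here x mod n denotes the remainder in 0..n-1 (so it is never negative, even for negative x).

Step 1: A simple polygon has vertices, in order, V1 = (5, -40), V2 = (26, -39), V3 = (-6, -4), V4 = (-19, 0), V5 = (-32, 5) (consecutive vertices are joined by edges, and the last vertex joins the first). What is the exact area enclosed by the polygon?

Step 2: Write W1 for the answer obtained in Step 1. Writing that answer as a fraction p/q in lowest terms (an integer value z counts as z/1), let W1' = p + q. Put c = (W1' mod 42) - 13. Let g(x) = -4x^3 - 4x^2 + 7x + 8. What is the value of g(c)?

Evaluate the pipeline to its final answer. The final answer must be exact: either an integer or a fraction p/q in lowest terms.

-72818

Step 1: cross terms: (5*-39 - 26*-40)=845, (26*-4 - -6*-39)=-338, (-6*0 - -19*-4)=-76, (-19*5 - -32*0)=-95, (-32*-40 - 5*5)=1255; twice the area = |1591| = 1591; area = 1591/2; answer 1591/2
Step 2: W1 = 1591/2; threaded value p + q = 1593; c = 26; -4*(26)^3 - 4*(26)^2 + 7*(26)^1 + 8 = (-70304) + (-2704) + (182) + (8) = -72818; answer -72818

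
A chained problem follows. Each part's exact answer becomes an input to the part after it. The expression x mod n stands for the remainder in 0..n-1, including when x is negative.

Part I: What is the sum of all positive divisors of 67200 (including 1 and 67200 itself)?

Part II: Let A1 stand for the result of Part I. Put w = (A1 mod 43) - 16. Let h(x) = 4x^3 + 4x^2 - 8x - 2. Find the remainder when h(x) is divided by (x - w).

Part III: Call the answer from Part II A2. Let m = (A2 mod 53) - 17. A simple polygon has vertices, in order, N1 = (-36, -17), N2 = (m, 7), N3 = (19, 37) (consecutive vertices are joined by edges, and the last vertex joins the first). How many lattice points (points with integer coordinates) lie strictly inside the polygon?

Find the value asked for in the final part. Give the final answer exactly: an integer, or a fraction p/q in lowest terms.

1063

Part I: 67200 = 2^7 * 3 * 5^2 * 7; sigma = (1 + 2 + 4 + 8 + 16 + 32 + 64 + 128) * (1 + 3) * (1 + 5 + 25) * (1 + 7) = 255 * 4 * 31 * 8 = 252960; answer 252960
Part II: A1 = 252960; w = 18; remainder = value at the root: 4*(18)^3 + 4*(18)^2 - 8*(18)^1 - 2 = (23328) + (1296) + (-144) + (-2) = 24478; answer 24478
Part III: A2 = 24478; m = 28; cross terms: (-36*7 - 28*-17)=224, (28*37 - 19*7)=903, (19*-17 - -36*37)=1009; twice the area = |2136| = 2136; area = 1068; boundary points = 8 + 3 + 1 = 12; strictly interior points = area - boundary/2 + 1 = 1063; answer 1063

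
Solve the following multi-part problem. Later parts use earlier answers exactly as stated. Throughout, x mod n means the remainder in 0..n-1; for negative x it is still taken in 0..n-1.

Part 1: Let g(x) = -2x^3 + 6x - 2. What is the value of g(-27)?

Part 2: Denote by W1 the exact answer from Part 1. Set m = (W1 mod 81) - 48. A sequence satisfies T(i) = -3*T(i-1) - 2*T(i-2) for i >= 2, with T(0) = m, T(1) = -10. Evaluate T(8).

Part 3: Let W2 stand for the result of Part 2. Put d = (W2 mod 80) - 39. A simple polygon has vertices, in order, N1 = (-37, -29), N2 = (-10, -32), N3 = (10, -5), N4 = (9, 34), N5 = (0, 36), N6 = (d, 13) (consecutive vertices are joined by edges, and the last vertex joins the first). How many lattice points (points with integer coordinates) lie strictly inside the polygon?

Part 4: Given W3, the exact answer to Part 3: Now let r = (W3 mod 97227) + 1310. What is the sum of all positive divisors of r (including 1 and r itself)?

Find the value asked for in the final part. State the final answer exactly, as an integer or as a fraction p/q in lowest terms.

Part 1: -2*(-27)^3 + 6*(-27)^1 - 2 = (39366) + (-162) + (-2) = 39202; answer 39202
Part 2: W1 = 39202; m = 31; T(2) = -3*(-10) - 2*(31) = -32; iterating: T(2)=-32, T(3)=116, T(4)=-284, T(5)=620, T(6)=-1292, T(7)=2636, T(8)=-5324; answer -5324
Part 3: W2 = -5324; d = -3; cross terms: (-37*-32 - -10*-29)=894, (-10*-5 - 10*-32)=370, (10*34 - 9*-5)=385, (9*36 - 0*34)=324, (0*13 - -3*36)=108, (-3*-29 - -37*13)=568; twice the area = |2649| = 2649; area = 2649/2; boundary points = 3 + 1 + 1 + 1 + 1 + 2 = 9; strictly interior points = area - boundary/2 + 1 = 1321; answer 1321
Part 4: W3 = 1321; r = 2631; 2631 = 3 * 877; sigma = (1 + 3) * (1 + 877) = 4 * 878 = 3512; answer 3512

3512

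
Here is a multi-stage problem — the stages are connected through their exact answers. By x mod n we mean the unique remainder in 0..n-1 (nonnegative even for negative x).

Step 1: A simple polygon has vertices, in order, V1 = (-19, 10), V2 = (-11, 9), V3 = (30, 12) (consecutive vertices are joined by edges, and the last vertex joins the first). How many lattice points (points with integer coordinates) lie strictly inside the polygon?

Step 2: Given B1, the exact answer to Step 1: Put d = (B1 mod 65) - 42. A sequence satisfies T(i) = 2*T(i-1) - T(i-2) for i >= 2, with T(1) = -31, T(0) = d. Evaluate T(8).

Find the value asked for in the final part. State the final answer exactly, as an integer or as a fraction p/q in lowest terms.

-178

Step 1: cross terms: (-19*9 - -11*10)=-61, (-11*12 - 30*9)=-402, (30*10 - -19*12)=528; twice the area = |65| = 65; area = 65/2; boundary points = 1 + 1 + 1 = 3; strictly interior points = area - boundary/2 + 1 = 32; answer 32
Step 2: B1 = 32; d = -10; T(2) = 2*(-31) - 1*(-10) = -52; iterating: T(2)=-52, T(3)=-73, T(4)=-94, T(5)=-115, T(6)=-136, T(7)=-157, T(8)=-178; answer -178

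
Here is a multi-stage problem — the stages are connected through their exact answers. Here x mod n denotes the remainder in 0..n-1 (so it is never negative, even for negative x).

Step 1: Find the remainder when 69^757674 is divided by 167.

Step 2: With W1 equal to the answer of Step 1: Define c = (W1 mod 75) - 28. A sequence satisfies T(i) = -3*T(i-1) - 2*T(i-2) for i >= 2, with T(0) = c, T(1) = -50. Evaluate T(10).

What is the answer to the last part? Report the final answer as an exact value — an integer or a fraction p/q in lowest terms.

Step 1: squarings mod 167: 69^1=69, 69^2=85, 69^4=44, 69^8=99, 69^16=115, 69^32=32, 69^64=22, 69^128=150, 69^256=122, 69^512=21, 69^1024=107, 69^2048=93, 69^4096=132, 69^8192=56, 69^16384=130, 69^32768=33, 69^65536=87, 69^131072=54, 69^262144=77, 69^524288=84; 69^757674 = 69^2 * 69^8 * 69^32 * 69^128 * 69^256 * 69^512 * 69^1024 * 69^2048 * 69^32768 * 69^65536 * 69^131072 * 69^524288 = 9 (mod 167); answer 9
Step 2: W1 = 9; c = -19; T(2) = -3*(-50) - 2*(-19) = 188; iterating: T(2)=188, T(3)=-464, T(4)=1016, T(5)=-2120, T(6)=4328, T(7)=-8744, T(8)=17576, T(9)=-35240, T(10)=70568; answer 70568

70568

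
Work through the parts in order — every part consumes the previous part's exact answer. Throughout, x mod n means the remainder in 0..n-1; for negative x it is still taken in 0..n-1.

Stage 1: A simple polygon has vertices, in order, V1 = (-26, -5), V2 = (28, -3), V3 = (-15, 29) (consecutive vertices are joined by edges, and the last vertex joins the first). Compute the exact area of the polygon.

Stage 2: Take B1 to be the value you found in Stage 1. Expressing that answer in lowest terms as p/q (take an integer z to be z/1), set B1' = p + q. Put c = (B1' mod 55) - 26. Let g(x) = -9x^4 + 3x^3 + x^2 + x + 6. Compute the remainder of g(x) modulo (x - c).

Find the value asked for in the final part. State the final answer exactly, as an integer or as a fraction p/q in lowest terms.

Stage 1: cross terms: (-26*-3 - 28*-5)=218, (28*29 - -15*-3)=767, (-15*-5 - -26*29)=829; twice the area = |1814| = 1814; area = 907; answer 907
Stage 2: B1 = 907; threaded value p + q = 908; c = 2; remainder = value at the root: -9*(2)^4 + 3*(2)^3 + 1*(2)^2 + 1*(2)^1 + 6 = (-144) + (24) + (4) + (2) + (6) = -108; answer -108

-108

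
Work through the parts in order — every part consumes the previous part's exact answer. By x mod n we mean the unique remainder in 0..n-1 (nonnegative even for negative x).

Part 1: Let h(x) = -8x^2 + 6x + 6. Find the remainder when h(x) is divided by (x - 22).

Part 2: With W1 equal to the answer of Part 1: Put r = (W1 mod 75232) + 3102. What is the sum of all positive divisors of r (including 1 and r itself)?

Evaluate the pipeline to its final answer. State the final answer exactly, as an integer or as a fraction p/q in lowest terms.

Part 1: remainder = value at the root: -8*(22)^2 + 6*(22)^1 + 6 = (-3872) + (132) + (6) = -3734; answer -3734
Part 2: W1 = -3734; r = 74600; 74600 = 2^3 * 5^2 * 373; sigma = (1 + 2 + 4 + 8) * (1 + 5 + 25) * (1 + 373) = 15 * 31 * 374 = 173910; answer 173910

173910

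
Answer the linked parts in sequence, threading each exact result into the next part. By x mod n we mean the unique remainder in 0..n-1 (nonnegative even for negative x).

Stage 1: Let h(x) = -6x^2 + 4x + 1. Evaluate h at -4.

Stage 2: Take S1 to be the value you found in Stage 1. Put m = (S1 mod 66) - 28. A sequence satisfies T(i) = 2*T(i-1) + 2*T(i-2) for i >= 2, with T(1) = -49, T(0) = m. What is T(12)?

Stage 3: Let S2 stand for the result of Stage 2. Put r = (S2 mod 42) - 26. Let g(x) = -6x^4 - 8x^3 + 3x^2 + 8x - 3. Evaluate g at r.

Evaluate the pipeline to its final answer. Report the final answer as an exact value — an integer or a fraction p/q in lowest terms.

Stage 1: -6*(-4)^2 + 4*(-4)^1 + 1 = (-96) + (-16) + (1) = -111; answer -111
Stage 2: S1 = -111; m = -7; T(2) = 2*(-49) + 2*(-7) = -112; iterating: T(2)=-112, T(3)=-322, T(4)=-868, T(5)=-2380, T(6)=-6496, T(7)=-17752, T(8)=-48496, T(9)=-132496, T(10)=-361984, T(11)=-988960, T(12)=-2701888; answer -2701888
Stage 3: S2 = -2701888; r = -12; -6*(-12)^4 - 8*(-12)^3 + 3*(-12)^2 + 8*(-12)^1 - 3 = (-124416) + (13824) + (432) + (-96) + (-3) = -110259; answer -110259

-110259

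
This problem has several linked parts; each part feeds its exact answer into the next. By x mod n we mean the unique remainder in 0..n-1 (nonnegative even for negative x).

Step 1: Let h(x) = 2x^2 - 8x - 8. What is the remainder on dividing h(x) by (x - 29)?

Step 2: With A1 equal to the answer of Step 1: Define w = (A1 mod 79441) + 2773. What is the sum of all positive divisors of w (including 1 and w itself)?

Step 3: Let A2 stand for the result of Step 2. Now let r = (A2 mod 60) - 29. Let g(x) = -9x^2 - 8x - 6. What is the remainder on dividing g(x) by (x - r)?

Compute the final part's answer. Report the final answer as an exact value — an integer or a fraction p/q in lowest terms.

-3407

Step 1: remainder = value at the root: 2*(29)^2 - 8*(29)^1 - 8 = (1682) + (-232) + (-8) = 1442; answer 1442
Step 2: A1 = 1442; w = 4215; 4215 = 3 * 5 * 281; sigma = (1 + 3) * (1 + 5) * (1 + 281) = 4 * 6 * 282 = 6768; answer 6768
Step 3: A2 = 6768; r = 19; remainder = value at the root: -9*(19)^2 - 8*(19)^1 - 6 = (-3249) + (-152) + (-6) = -3407; answer -3407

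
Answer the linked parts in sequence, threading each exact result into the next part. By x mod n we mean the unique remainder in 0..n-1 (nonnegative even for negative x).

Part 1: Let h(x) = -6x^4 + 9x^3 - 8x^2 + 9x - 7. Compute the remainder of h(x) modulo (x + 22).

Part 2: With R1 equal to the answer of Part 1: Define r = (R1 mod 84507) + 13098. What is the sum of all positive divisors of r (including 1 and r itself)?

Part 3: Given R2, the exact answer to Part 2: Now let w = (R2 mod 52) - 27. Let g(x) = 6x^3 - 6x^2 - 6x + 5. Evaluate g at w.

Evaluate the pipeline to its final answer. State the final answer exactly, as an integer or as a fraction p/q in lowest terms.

Part 1: remainder = value at the root: -6*(-22)^4 + 9*(-22)^3 - 8*(-22)^2 + 9*(-22)^1 - 7 = (-1405536) + (-95832) + (-3872) + (-198) + (-7) = -1505445; answer -1505445
Part 2: R1 = -1505445; r = 28779; 28779 = 3 * 53 * 181; sigma = (1 + 3) * (1 + 53) * (1 + 181) = 4 * 54 * 182 = 39312; answer 39312
Part 3: R2 = 39312; w = -27; 6*(-27)^3 - 6*(-27)^2 - 6*(-27)^1 + 5 = (-118098) + (-4374) + (162) + (5) = -122305; answer -122305

-122305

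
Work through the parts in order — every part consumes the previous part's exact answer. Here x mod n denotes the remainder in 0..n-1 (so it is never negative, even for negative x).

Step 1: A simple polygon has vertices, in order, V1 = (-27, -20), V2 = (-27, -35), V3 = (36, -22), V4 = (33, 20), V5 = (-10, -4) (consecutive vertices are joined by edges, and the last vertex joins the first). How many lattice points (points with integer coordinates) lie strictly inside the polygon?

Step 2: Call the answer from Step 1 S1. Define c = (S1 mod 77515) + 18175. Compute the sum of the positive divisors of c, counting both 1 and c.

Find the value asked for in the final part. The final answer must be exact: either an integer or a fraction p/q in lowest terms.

Step 1: cross terms: (-27*-35 - -27*-20)=405, (-27*-22 - 36*-35)=1854, (36*20 - 33*-22)=1446, (33*-4 - -10*20)=68, (-10*-20 - -27*-4)=92; twice the area = |3865| = 3865; area = 3865/2; boundary points = 15 + 1 + 3 + 1 + 1 = 21; strictly interior points = area - boundary/2 + 1 = 1923; answer 1923
Step 2: S1 = 1923; c = 20098; 20098 = 2 * 13 * 773; sigma = (1 + 2) * (1 + 13) * (1 + 773) = 3 * 14 * 774 = 32508; answer 32508

32508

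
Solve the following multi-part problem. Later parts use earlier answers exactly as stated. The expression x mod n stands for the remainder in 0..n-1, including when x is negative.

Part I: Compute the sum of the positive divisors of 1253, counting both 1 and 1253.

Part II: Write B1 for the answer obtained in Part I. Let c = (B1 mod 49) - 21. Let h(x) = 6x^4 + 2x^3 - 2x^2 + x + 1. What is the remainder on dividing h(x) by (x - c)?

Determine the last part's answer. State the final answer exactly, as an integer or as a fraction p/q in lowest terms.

71

Part I: 1253 = 7 * 179; sigma = (1 + 7) * (1 + 179) = 8 * 180 = 1440; answer 1440
Part II: B1 = 1440; c = -2; remainder = value at the root: 6*(-2)^4 + 2*(-2)^3 - 2*(-2)^2 + 1*(-2)^1 + 1 = (96) + (-16) + (-8) + (-2) + (1) = 71; answer 71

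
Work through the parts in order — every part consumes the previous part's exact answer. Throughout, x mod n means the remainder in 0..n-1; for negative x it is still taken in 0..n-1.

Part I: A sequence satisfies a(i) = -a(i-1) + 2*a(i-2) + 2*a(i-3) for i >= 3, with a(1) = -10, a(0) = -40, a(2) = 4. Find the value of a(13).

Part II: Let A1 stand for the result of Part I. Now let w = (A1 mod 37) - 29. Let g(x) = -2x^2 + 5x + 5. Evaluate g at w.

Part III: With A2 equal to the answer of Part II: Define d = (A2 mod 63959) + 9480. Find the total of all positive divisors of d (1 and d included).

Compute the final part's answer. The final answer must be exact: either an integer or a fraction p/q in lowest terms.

Part I: a(3) = -1*(4) + 2*(-10) + 2*(-40) = -104; iterating: a(3)=-104, a(4)=92, a(5)=-292, a(6)=268, a(7)=-668, a(8)=620, a(9)=-1420, a(10)=1324, a(11)=-2924, a(12)=2732, a(13)=-5932; answer -5932
Part II: A1 = -5932; w = -4; -2*(-4)^2 + 5*(-4)^1 + 5 = (-32) + (-20) + (5) = -47; answer -47
Part III: A2 = -47; d = 73392; 73392 = 2^4 * 3 * 11 * 139; sigma = (1 + 2 + 4 + 8 + 16) * (1 + 3) * (1 + 11) * (1 + 139) = 31 * 4 * 12 * 140 = 208320; answer 208320

208320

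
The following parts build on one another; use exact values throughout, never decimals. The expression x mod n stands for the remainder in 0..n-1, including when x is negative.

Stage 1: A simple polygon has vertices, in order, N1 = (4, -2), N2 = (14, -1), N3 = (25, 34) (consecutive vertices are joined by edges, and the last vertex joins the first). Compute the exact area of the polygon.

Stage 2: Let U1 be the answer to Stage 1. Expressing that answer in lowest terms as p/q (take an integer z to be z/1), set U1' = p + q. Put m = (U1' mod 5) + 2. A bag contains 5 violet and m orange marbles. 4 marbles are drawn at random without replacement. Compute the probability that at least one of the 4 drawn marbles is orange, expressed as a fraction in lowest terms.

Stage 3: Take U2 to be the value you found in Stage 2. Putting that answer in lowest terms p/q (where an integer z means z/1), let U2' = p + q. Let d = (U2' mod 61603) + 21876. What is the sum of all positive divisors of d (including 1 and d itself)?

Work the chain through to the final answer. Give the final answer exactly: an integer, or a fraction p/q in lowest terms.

Stage 1: cross terms: (4*-1 - 14*-2)=24, (14*34 - 25*-1)=501, (25*-2 - 4*34)=-186; twice the area = |339| = 339; area = 339/2; answer 339/2
Stage 2: U1 = 339/2; threaded value p + q = 341; m = 3; total draws C(8,4) = 70; complement C(5,4) = 5; favorable 70 - 5 = 65; P = 13/14; answer 13/14
Stage 3: U2 = 13/14; threaded value p + q = 27; d = 21903; 21903 = 3 * 7^2 * 149; sigma = (1 + 3) * (1 + 7 + 49) * (1 + 149) = 4 * 57 * 150 = 34200; answer 34200

34200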